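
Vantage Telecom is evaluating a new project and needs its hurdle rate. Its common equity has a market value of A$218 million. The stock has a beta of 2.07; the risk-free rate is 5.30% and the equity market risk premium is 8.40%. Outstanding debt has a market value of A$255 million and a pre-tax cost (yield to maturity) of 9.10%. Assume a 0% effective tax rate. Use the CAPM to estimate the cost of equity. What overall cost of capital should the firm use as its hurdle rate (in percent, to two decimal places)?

15.36%

Cost of equity via CAPM: Re = 5.3% + 2.07 × 8.4% = 22.6880%.
Total capital V = 218 + 255 = 473.
Equity: weight = 218/473 = 0.4609; cost = 22.688%.
Debt: weight = 255/473 = 0.5391; after-tax cost = 9.1% × (1 − 0%) = 9.1000%.
WACC = 0.4609 × 22.6880% + 0.5391 × 9.1000% = 15.3625%.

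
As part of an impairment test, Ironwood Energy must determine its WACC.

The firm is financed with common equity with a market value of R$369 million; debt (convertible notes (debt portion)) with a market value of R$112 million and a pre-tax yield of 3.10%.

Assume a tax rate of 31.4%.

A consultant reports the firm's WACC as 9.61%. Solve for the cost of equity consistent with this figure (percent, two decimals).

Total capital V = 369 + 112 = 481.
Equity weight = 369/481 = 0.7672.
Convertible notes (debt portion) weight = 112/481 = 0.2328.
Debt contribution = 0.2328 × 3.1% × (1 − 31.4%) = 0.4952%.
Required equity contribution = 9.61% − 0.4952% = 9.1148%.
Re = 9.1148% / 0.7672 = 11.8814%.

11.88%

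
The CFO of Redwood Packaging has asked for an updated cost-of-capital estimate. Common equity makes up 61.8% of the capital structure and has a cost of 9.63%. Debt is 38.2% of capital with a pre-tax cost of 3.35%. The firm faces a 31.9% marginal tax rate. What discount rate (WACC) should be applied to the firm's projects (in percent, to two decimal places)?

6.82%

After-tax cost of debt = 3.35% × (1 − 31.9%) = 2.2814%.
WACC = 0.618 × 9.6300% + 0.382 × 2.2814% = 6.8228%.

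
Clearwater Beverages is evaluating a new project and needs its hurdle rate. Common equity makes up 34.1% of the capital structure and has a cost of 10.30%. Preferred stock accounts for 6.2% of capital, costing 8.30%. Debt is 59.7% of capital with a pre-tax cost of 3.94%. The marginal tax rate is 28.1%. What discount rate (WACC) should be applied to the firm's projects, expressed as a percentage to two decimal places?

5.72%

After-tax cost of debt = 3.94% × (1 − 28.1%) = 2.8329%.
WACC = 0.341 × 10.3000% + 0.062 × 8.3000% + 0.597 × 2.8329% = 5.7181%.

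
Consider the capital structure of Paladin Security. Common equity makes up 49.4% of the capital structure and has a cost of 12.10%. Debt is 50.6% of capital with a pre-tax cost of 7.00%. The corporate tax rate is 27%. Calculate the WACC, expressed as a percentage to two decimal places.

After-tax cost of debt = 7% × (1 − 27%) = 5.1100%.
WACC = 0.494 × 12.1000% + 0.506 × 5.1100% = 8.5631%.

8.56%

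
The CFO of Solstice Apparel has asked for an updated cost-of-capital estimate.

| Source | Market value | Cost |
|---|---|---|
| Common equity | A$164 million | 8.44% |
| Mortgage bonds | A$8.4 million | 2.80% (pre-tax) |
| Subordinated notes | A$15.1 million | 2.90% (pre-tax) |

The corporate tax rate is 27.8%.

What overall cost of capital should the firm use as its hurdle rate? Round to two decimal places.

7.64%

Total capital V = 164 + 8.4 + 15.1 = 187.5.
Equity: weight = 164/187.5 = 0.8747; cost = 8.44%.
Mortgage bonds: weight = 8.4/187.5 = 0.0448; after-tax cost = 2.8% × (1 − 27.8%) = 2.0216%.
Subordinated notes: weight = 15.1/187.5 = 0.0805; after-tax cost = 2.9% × (1 − 27.8%) = 2.0938%.
WACC = 0.8747 × 8.4400% + 0.0448 × 2.0216% + 0.0805 × 2.0938% = 7.6414%.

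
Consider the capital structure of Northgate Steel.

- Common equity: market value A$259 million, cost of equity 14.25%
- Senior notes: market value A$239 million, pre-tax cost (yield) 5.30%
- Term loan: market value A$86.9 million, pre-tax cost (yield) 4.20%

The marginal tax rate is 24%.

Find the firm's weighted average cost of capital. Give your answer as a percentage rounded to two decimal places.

8.43%

Total capital V = 259 + 239 + 86.9 = 584.9.
Equity: weight = 259/584.9 = 0.4428; cost = 14.25%.
Senior notes: weight = 239/584.9 = 0.4086; after-tax cost = 5.3% × (1 − 24%) = 4.0280%.
Term loan: weight = 86.9/584.9 = 0.1486; after-tax cost = 4.2% × (1 − 24%) = 3.1920%.
WACC = 0.4428 × 14.2500% + 0.4086 × 4.0280% + 0.1486 × 3.1920% = 8.4302%.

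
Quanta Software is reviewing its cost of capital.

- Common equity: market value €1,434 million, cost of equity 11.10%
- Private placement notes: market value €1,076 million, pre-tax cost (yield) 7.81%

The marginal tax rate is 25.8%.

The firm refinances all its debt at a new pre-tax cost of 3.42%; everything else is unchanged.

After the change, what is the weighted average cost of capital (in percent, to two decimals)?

7.43%

After the change:
Total capital V = 1434 + 1076 = 2510.
Equity: weight = 1434/2510 = 0.5713; cost = 11.1%.
Private placement notes: weight = 1076/2510 = 0.4287; after-tax cost = 3.42% × (1 − 25.8%) = 2.5376%.
WACC = 0.5713 × 11.1000% + 0.4287 × 2.5376% = 7.4294%.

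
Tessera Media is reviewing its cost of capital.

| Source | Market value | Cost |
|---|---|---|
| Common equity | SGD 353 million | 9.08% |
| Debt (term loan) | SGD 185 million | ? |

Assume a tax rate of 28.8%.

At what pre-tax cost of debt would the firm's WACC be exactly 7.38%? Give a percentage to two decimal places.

Total capital V = 353 + 185 = 538.
Equity weight = 353/538 = 0.6561.
Term loan weight = 185/538 = 0.3439.
Equity contribution = 0.6561 × 9.08% = 5.9577%.
Remaining for debt = 7.38% − 5.9577% = 1.4223%.
Rd × (1 − 28.8%) × 0.3439 = 1.4223%  ⇒  Rd = 5.8093%.

5.81%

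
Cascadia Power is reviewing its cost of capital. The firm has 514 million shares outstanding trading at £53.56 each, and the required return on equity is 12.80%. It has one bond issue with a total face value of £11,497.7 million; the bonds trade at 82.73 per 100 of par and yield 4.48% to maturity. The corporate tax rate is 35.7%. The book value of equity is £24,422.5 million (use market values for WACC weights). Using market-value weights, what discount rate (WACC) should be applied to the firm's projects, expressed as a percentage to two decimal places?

Market value of equity E = 53.56 × 514m = 27529.84m. Market value of debt D = 11497.7m × 82.73/100 = 9512.04721m.
Total capital V = 27529.84 + 9512.04721 = 37041.88721.
Equity: weight = 27529.84/37041.88721 = 0.7432; cost = 12.8%.
Bonds outstanding: weight = 9512.04721/37041.88721 = 0.2568; after-tax cost = 4.48% × (1 − 35.7%) = 2.8806%.
WACC = 0.7432 × 12.8000% + 0.2568 × 2.8806% = 10.2528%.

10.25%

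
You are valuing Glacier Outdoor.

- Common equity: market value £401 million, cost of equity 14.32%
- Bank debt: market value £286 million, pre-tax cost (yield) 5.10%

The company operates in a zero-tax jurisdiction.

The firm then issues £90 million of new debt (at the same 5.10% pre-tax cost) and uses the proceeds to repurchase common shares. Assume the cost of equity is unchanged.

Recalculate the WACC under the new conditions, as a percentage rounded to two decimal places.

9.27%

After the change:
Total capital V = 311 + 376 = 687.
Equity: weight = 311/687 = 0.4527; cost = 14.32%.
Bank debt: weight = 376/687 = 0.5473; after-tax cost = 5.1% × (1 − 0%) = 5.1000%.
WACC = 0.4527 × 14.3200% + 0.5473 × 5.1000% = 9.2738%.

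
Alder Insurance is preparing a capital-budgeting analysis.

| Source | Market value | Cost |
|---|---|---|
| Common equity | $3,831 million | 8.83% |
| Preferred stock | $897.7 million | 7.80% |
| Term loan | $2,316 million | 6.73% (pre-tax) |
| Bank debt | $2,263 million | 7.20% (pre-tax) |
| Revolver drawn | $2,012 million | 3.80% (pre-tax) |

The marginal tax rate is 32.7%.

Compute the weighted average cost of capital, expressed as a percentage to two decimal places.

5.96%

Total capital V = 3831 + 897.7 + 2316 + 2263 + 2012 = 11319.7.
Equity: weight = 3831/11319.7 = 0.3384; cost = 8.83%.
Preferred: weight = 897.7/11319.7 = 0.0793; cost = 7.8%.
Term loan: weight = 2316/11319.7 = 0.2046; after-tax cost = 6.73% × (1 − 32.7%) = 4.5293%.
Bank debt: weight = 2263/11319.7 = 0.1999; after-tax cost = 7.2% × (1 − 32.7%) = 4.8456%.
Revolver drawn: weight = 2012/11319.7 = 0.1777; after-tax cost = 3.8% × (1 − 32.7%) = 2.5574%.
WACC = 0.3384 × 8.8300% + 0.0793 × 7.8000% + 0.2046 × 4.5293% + 0.1999 × 4.8456% + 0.1777 × 2.5574% = 5.9569%.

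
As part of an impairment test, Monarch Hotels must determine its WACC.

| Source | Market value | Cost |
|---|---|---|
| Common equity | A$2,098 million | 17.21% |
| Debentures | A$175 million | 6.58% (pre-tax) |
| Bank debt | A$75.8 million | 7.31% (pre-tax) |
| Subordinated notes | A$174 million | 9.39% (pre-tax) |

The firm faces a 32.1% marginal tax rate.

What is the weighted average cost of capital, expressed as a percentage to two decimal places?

Total capital V = 2098 + 175 + 75.8 + 174 = 2522.8.
Equity: weight = 2098/2522.8 = 0.8316; cost = 17.21%.
Debentures: weight = 175/2522.8 = 0.0694; after-tax cost = 6.58% × (1 − 32.1%) = 4.4678%.
Bank debt: weight = 75.8/2522.8 = 0.0300; after-tax cost = 7.31% × (1 − 32.1%) = 4.9635%.
Subordinated notes: weight = 174/2522.8 = 0.0690; after-tax cost = 9.39% × (1 − 32.1%) = 6.3758%.
WACC = 0.8316 × 17.2100% + 0.0694 × 4.4678% + 0.0300 × 4.9635% + 0.0690 × 6.3758% = 15.2109%.

15.21%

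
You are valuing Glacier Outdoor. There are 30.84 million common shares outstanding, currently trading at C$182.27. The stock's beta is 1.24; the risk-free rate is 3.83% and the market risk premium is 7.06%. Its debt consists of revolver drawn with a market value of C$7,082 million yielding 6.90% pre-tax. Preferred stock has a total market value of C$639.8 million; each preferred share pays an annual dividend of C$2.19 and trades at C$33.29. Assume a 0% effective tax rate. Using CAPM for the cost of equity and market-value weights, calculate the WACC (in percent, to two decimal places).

9.28%

Cost of equity via CAPM: Re = 3.83% + 1.24 × 7.06% = 12.5844%.
Cost of preferred: Rp = 2.19 / 33.29 = 6.5786%.
Market value of equity E = 182.27 × 30.84m = 5621.2068m.
Total capital V = 5621.2068 + 639.8 + 7082 = 13343.0068.
Equity: weight = 5621.2068/13343.0068 = 0.4213; cost = 12.5844%.
Preferred: weight = 639.8/13343.0068 = 0.0480; cost = 6.5786%.
Revolver drawn: weight = 7082/13343.0068 = 0.5308; after-tax cost = 6.9% × (1 − 0%) = 6.9000%.
WACC = 0.4213 × 12.5844% + 0.0480 × 6.5786% + 0.5308 × 6.9000% = 9.2793%.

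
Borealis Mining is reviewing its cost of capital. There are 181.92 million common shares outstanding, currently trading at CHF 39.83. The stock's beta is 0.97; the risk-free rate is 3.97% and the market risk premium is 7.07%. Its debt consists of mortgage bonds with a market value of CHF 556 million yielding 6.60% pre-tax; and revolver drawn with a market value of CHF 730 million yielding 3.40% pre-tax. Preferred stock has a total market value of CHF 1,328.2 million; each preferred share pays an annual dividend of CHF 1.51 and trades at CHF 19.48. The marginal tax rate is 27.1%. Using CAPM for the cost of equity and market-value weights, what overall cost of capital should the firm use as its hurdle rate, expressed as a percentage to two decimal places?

9.46%

Cost of equity via CAPM: Re = 3.97% + 0.97 × 7.07% = 10.8279%.
Cost of preferred: Rp = 1.51 / 19.48 = 7.7515%.
Market value of equity E = 39.83 × 181.92m = 7245.8736m.
Total capital V = 7245.8736 + 1328.2 + 556 + 730 = 9860.0736.
Equity: weight = 7245.8736/9860.0736 = 0.7349; cost = 10.8279%.
Preferred: weight = 1328.2/9860.0736 = 0.1347; cost = 7.7515%.
Mortgage bonds: weight = 556/9860.0736 = 0.0564; after-tax cost = 6.6% × (1 − 27.1%) = 4.8114%.
Revolver drawn: weight = 730/9860.0736 = 0.0740; after-tax cost = 3.4% × (1 − 27.1%) = 2.4786%.
WACC = 0.7349 × 10.8279% + 0.1347 × 7.7515% + 0.0564 × 4.8114% + 0.0740 × 2.4786% = 9.4561%.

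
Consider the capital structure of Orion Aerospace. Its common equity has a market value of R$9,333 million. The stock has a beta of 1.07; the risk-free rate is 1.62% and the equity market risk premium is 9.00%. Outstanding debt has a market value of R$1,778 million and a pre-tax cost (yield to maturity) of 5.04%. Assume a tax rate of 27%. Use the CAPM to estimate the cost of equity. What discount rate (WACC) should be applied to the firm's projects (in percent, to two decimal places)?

10.04%

Cost of equity via CAPM: Re = 1.62% + 1.07 × 9.0% = 11.2500%.
Total capital V = 9333 + 1778 = 11111.
Equity: weight = 9333/11111 = 0.8400; cost = 11.25%.
Debt: weight = 1778/11111 = 0.1600; after-tax cost = 5.04% × (1 − 27%) = 3.6792%.
WACC = 0.8400 × 11.2500% + 0.1600 × 3.6792% = 10.0385%.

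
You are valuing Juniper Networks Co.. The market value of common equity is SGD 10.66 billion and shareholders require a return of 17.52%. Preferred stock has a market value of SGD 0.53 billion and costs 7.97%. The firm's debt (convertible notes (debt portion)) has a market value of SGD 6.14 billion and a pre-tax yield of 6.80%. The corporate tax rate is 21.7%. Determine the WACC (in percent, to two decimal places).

Total capital V = 10.66 + 0.53 + 6.14 = 17.33.
Equity: weight = 10.66/17.33 = 0.6151; cost = 17.52%.
Preferred: weight = 0.53/17.33 = 0.0306; cost = 7.97%.
Convertible notes (debt portion): weight = 6.14/17.33 = 0.3543; after-tax cost = 6.8% × (1 − 21.7%) = 5.3244%.
WACC = 0.6151 × 17.5200% + 0.0306 × 7.9700% + 0.3543 × 5.3244% = 12.9070%.

12.91%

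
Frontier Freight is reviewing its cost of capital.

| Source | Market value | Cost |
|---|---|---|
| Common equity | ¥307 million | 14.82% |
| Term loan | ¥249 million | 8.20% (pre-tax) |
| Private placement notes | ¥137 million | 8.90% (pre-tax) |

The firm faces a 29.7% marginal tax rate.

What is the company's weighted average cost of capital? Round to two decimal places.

Total capital V = 307 + 249 + 137 = 693.
Equity: weight = 307/693 = 0.4430; cost = 14.82%.
Term loan: weight = 249/693 = 0.3593; after-tax cost = 8.2% × (1 − 29.7%) = 5.7646%.
Private placement notes: weight = 137/693 = 0.1977; after-tax cost = 8.9% × (1 − 29.7%) = 6.2567%.
WACC = 0.4430 × 14.8200% + 0.3593 × 5.7646% + 0.1977 × 6.2567% = 9.8734%.

9.87%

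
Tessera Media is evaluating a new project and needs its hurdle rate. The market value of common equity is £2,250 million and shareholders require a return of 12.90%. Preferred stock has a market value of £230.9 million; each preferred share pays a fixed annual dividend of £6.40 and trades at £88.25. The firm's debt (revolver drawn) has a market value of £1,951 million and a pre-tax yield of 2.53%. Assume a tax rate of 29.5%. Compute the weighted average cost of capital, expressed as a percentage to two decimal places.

Cost of preferred: Rp = 6.4 / 88.25 = 7.2521%.
Total capital V = 2250 + 230.9 + 1951 = 4431.9.
Equity: weight = 2250/4431.9 = 0.5077; cost = 12.9%.
Preferred: weight = 230.9/4431.9 = 0.0521; cost = 7.2521%.
Revolver drawn: weight = 1951/4431.9 = 0.4402; after-tax cost = 2.53% × (1 − 29.5%) = 1.7836%.
WACC = 0.5077 × 12.9000% + 0.0521 × 7.2521% + 0.4402 × 1.7836% = 7.7121%.

7.71%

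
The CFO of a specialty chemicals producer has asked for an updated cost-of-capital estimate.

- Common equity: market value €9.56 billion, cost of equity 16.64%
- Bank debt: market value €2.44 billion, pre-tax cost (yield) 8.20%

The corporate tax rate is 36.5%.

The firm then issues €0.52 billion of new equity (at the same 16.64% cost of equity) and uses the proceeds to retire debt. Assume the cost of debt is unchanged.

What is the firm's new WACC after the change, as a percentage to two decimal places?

After the change:
Total capital V = 10.08 + 1.92 = 12.
Equity: weight = 10.08/12 = 0.8400; cost = 16.64%.
Bank debt: weight = 1.92/12 = 0.1600; after-tax cost = 8.2% × (1 − 36.5%) = 5.2070%.
WACC = 0.8400 × 16.6400% + 0.1600 × 5.2070% = 14.8107%.

14.81%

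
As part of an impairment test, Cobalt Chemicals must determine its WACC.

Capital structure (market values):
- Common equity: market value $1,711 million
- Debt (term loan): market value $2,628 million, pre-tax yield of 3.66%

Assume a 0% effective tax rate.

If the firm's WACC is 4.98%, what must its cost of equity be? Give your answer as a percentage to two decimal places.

Total capital V = 1711 + 2628 = 4339.
Equity weight = 1711/4339 = 0.3943.
Term loan weight = 2628/4339 = 0.6057.
Debt contribution = 0.6057 × 3.66% × (1 − 0%) = 2.2168%.
Required equity contribution = 4.98% − 2.2168% = 2.7632%.
Re = 2.7632% / 0.3943 = 7.0074%.

7.01%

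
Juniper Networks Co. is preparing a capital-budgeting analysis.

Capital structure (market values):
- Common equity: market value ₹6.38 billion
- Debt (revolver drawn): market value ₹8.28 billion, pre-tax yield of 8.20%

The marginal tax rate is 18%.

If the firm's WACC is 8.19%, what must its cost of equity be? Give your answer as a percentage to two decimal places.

Total capital V = 6.38 + 8.28 = 14.66.
Equity weight = 6.38/14.66 = 0.4352.
Revolver drawn weight = 8.28/14.66 = 0.5648.
Debt contribution = 0.5648 × 8.2% × (1 − 18%) = 3.7977%.
Required equity contribution = 8.19% − 3.7977% = 4.3923%.
Re = 4.3923% / 0.4352 = 10.0926%.

10.09%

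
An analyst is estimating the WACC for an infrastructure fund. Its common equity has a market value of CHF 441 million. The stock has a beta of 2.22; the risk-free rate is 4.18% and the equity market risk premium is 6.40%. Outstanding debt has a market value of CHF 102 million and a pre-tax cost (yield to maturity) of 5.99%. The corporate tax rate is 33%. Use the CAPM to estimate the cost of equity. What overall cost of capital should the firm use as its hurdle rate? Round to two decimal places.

Cost of equity via CAPM: Re = 4.18% + 2.22 × 6.4% = 18.3880%.
Total capital V = 441 + 102 = 543.
Equity: weight = 441/543 = 0.8122; cost = 18.388%.
Debt: weight = 102/543 = 0.1878; after-tax cost = 5.99% × (1 − 33%) = 4.0133%.
WACC = 0.8122 × 18.3880% + 0.1878 × 4.0133% = 15.6878%.

15.69%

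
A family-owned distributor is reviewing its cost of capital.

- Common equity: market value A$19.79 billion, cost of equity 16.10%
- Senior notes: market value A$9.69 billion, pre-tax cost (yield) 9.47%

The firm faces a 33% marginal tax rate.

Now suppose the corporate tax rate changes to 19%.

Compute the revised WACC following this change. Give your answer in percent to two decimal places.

After the change:
Total capital V = 19.79 + 9.69 = 29.48.
Equity: weight = 19.79/29.48 = 0.6713; cost = 16.1%.
Senior notes: weight = 9.69/29.48 = 0.3287; after-tax cost = 9.47% × (1 − 19%) = 7.6707%.
WACC = 0.6713 × 16.1000% + 0.3287 × 7.6707% = 13.3293%.

13.33%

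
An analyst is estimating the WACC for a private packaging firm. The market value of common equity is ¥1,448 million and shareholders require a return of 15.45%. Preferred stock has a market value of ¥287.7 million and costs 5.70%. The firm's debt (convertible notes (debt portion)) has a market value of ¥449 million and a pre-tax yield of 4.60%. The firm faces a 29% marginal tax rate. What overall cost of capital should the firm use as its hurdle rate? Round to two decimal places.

11.66%

Total capital V = 1448 + 287.7 + 449 = 2184.7.
Equity: weight = 1448/2184.7 = 0.6628; cost = 15.45%.
Preferred: weight = 287.7/2184.7 = 0.1317; cost = 5.7%.
Convertible notes (debt portion): weight = 449/2184.7 = 0.2055; after-tax cost = 4.6% × (1 − 29%) = 3.2660%.
WACC = 0.6628 × 15.4500% + 0.1317 × 5.7000% + 0.2055 × 3.2660% = 11.6620%.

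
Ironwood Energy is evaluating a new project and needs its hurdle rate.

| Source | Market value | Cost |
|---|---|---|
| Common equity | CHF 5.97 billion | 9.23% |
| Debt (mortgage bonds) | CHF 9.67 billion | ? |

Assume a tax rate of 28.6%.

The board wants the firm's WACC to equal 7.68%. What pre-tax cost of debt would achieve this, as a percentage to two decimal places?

9.42%

Total capital V = 5.97 + 9.67 = 15.64.
Equity weight = 5.97/15.64 = 0.3817.
Mortgage bonds weight = 9.67/15.64 = 0.6183.
Equity contribution = 0.3817 × 9.23% = 3.5232%.
Remaining for debt = 7.68% − 3.5232% = 4.1568%.
Rd × (1 − 28.6%) × 0.6183 = 4.1568%  ⇒  Rd = 9.4161%.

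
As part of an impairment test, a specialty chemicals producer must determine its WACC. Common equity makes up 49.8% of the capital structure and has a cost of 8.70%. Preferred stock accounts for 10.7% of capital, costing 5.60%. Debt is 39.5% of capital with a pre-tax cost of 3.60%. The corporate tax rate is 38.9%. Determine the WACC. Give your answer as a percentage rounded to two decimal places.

After-tax cost of debt = 3.6% × (1 − 38.9%) = 2.1996%.
WACC = 0.498 × 8.7000% + 0.107 × 5.6000% + 0.395 × 2.1996% = 5.8006%.

5.80%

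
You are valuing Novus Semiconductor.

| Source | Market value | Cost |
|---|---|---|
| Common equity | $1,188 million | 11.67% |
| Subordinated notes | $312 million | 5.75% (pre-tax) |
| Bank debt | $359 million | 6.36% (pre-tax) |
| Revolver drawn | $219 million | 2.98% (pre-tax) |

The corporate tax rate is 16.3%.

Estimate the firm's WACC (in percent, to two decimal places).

8.58%

Total capital V = 1188 + 312 + 359 + 219 = 2078.
Equity: weight = 1188/2078 = 0.5717; cost = 11.67%.
Subordinated notes: weight = 312/2078 = 0.1501; after-tax cost = 5.75% × (1 − 16.3%) = 4.8127%.
Bank debt: weight = 359/2078 = 0.1728; after-tax cost = 6.36% × (1 − 16.3%) = 5.3233%.
Revolver drawn: weight = 219/2078 = 0.1054; after-tax cost = 2.98% × (1 − 16.3%) = 2.4943%.
WACC = 0.5717 × 11.6700% + 0.1501 × 4.8127% + 0.1728 × 5.3233% + 0.1054 × 2.4943% = 8.5769%.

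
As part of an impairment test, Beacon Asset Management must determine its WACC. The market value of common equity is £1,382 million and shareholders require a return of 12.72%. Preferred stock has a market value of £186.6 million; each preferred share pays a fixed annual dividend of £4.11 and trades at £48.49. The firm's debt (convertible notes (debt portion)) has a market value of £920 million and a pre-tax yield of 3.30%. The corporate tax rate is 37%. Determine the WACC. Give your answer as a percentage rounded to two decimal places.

8.47%

Cost of preferred: Rp = 4.11 / 48.49 = 8.4760%.
Total capital V = 1382 + 186.6 + 920 = 2488.6.
Equity: weight = 1382/2488.6 = 0.5553; cost = 12.72%.
Preferred: weight = 186.6/2488.6 = 0.0750; cost = 8.476%.
Convertible notes (debt portion): weight = 920/2488.6 = 0.3697; after-tax cost = 3.3% × (1 − 37%) = 2.0790%.
WACC = 0.5553 × 12.7200% + 0.0750 × 8.4760% + 0.3697 × 2.0790% = 8.4680%.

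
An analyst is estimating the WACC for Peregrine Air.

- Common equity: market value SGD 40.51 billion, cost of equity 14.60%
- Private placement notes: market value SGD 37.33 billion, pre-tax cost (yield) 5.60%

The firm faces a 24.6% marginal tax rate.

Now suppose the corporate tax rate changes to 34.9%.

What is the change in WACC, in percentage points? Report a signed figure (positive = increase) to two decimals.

Current WACC:
Total capital V = 40.51 + 37.33 = 77.84.
Equity: weight = 40.51/77.84 = 0.5204; cost = 14.6%.
Private placement notes: weight = 37.33/77.84 = 0.4796; after-tax cost = 5.6% × (1 − 24.6%) = 4.2224%.
WACC = 0.5204 × 14.6000% + 0.4796 × 4.2224% = 9.6232%.
After the change:
Total capital V = 40.51 + 37.33 = 77.84.
Equity: weight = 40.51/77.84 = 0.5204; cost = 14.6%.
Private placement notes: weight = 37.33/77.84 = 0.4796; after-tax cost = 5.6% × (1 − 34.9%) = 3.6456%.
WACC = 0.5204 × 14.6000% + 0.4796 × 3.6456% = 9.3466%.
Change in WACC = 9.3466% − 9.6232% = -0.2766 pp.

-0.28 pp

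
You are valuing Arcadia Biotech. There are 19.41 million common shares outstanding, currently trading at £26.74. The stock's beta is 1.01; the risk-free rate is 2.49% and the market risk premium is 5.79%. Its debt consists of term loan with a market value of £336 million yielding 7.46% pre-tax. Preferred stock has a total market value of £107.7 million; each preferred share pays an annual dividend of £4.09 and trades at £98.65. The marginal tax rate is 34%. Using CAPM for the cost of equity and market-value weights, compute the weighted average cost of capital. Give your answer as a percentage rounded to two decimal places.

Cost of equity via CAPM: Re = 2.49% + 1.01 × 5.79% = 8.3379%.
Cost of preferred: Rp = 4.09 / 98.65 = 4.1460%.
Market value of equity E = 26.74 × 19.41m = 519.0234m.
Total capital V = 519.0234 + 107.7 + 336 = 962.7234.
Equity: weight = 519.0234/962.7234 = 0.5391; cost = 8.3379%.
Preferred: weight = 107.7/962.7234 = 0.1119; cost = 4.146%.
Term loan: weight = 336/962.7234 = 0.3490; after-tax cost = 7.46% × (1 − 34%) = 4.9236%.
WACC = 0.5391 × 8.3379% + 0.1119 × 4.1460% + 0.3490 × 4.9236% = 6.6773%.

6.68%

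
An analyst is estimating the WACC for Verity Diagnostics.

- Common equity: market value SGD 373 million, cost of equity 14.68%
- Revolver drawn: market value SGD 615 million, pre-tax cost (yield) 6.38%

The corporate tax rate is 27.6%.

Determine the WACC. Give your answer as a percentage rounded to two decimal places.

8.42%

Total capital V = 373 + 615 = 988.
Equity: weight = 373/988 = 0.3775; cost = 14.68%.
Revolver drawn: weight = 615/988 = 0.6225; after-tax cost = 6.38% × (1 − 27.6%) = 4.6191%.
WACC = 0.3775 × 14.6800% + 0.6225 × 4.6191% = 8.4174%.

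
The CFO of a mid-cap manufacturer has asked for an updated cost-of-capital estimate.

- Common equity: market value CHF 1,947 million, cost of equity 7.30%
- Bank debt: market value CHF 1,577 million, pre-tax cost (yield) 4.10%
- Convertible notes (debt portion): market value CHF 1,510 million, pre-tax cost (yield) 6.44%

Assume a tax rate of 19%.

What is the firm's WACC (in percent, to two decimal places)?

Total capital V = 1947 + 1577 + 1510 = 5034.
Equity: weight = 1947/5034 = 0.3868; cost = 7.3%.
Bank debt: weight = 1577/5034 = 0.3133; after-tax cost = 4.1% × (1 − 19%) = 3.3210%.
Convertible notes (debt portion): weight = 1510/5034 = 0.3000; after-tax cost = 6.44% × (1 − 19%) = 5.2164%.
WACC = 0.3868 × 7.3000% + 0.3133 × 3.3210% + 0.3000 × 5.2164% = 5.4285%.

5.43%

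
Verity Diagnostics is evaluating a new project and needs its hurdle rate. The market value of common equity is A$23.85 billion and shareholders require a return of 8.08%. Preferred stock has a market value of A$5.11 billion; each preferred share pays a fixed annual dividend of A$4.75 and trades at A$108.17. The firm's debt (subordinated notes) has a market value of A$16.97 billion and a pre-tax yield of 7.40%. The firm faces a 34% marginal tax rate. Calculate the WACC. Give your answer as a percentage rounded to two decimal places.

6.49%

Cost of preferred: Rp = 4.75 / 108.17 = 4.3912%.
Total capital V = 23.85 + 5.11 + 16.97 = 45.93.
Equity: weight = 23.85/45.93 = 0.5193; cost = 8.08%.
Preferred: weight = 5.11/45.93 = 0.1113; cost = 4.3912%.
Subordinated notes: weight = 16.97/45.93 = 0.3695; after-tax cost = 7.4% × (1 − 34%) = 4.8840%.
WACC = 0.5193 × 8.0800% + 0.1113 × 4.3912% + 0.3695 × 4.8840% = 6.4888%.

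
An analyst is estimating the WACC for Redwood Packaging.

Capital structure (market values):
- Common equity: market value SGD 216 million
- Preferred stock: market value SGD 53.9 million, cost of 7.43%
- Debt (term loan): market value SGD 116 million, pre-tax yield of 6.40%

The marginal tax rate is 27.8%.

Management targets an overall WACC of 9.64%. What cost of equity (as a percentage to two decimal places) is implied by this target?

12.89%

Total capital V = 216 + 53.9 + 116 = 385.9.
Equity weight = 216/385.9 = 0.5597.
Preferred weight = 53.9/385.9 = 0.1397.
Term loan weight = 116/385.9 = 0.3006.
Debt contribution = 0.3006 × 6.4% × (1 − 27.8%) = 1.3890%.
Preferred contribution = 0.1397 × 7.43% = 1.0378%.
Required equity contribution = 9.64% − 2.4268% = 7.2132%.
Re = 7.2132% / 0.5597 = 12.8870%.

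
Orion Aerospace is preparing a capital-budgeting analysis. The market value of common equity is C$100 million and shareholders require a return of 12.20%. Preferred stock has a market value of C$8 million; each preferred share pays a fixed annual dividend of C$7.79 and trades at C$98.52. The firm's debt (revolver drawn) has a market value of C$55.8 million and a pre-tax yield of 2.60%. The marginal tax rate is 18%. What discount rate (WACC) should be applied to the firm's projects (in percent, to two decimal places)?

8.56%

Cost of preferred: Rp = 7.79 / 98.52 = 7.9070%.
Total capital V = 100 + 8 + 55.8 = 163.8.
Equity: weight = 100/163.8 = 0.6105; cost = 12.2%.
Preferred: weight = 8/163.8 = 0.0488; cost = 7.907%.
Revolver drawn: weight = 55.8/163.8 = 0.3407; after-tax cost = 2.6% × (1 − 18%) = 2.1320%.
WACC = 0.6105 × 12.2000% + 0.0488 × 7.9070% + 0.3407 × 2.1320% = 8.5606%.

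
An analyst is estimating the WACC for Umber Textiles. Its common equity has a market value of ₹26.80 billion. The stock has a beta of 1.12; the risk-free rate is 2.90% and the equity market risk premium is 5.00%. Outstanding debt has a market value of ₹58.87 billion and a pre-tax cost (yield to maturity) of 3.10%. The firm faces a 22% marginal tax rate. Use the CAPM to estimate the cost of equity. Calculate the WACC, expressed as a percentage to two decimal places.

4.32%

Cost of equity via CAPM: Re = 2.9% + 1.12 × 5.0% = 8.5000%.
Total capital V = 26.8 + 58.87 = 85.67.
Equity: weight = 26.8/85.67 = 0.3128; cost = 8.5%.
Debt: weight = 58.87/85.67 = 0.6872; after-tax cost = 3.1% × (1 − 22%) = 2.4180%.
WACC = 0.3128 × 8.5000% + 0.6872 × 2.4180% = 4.3206%.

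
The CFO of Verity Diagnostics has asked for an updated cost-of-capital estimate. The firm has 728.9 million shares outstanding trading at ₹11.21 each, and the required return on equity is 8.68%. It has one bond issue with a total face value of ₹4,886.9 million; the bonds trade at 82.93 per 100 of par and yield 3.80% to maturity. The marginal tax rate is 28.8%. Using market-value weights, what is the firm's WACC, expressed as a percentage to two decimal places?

6.70%

Market value of equity E = 11.21 × 728.9m = 8170.969m. Market value of debt D = 4886.9m × 82.93/100 = 4052.70617m.
Total capital V = 8170.969 + 4052.70617 = 12223.67517.
Equity: weight = 8170.969/12223.67517 = 0.6685; cost = 8.68%.
Bonds outstanding: weight = 4052.70617/12223.67517 = 0.3315; after-tax cost = 3.8% × (1 − 28.8%) = 2.7056%.
WACC = 0.6685 × 8.6800% + 0.3315 × 2.7056% = 6.6992%.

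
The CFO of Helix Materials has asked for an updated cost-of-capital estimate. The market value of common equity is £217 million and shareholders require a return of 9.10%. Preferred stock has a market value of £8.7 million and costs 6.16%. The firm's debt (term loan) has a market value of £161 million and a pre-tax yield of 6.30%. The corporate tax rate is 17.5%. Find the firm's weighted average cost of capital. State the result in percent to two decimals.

Total capital V = 217 + 8.7 + 161 = 386.7.
Equity: weight = 217/386.7 = 0.5612; cost = 9.1%.
Preferred: weight = 8.7/386.7 = 0.0225; cost = 6.16%.
Term loan: weight = 161/386.7 = 0.4163; after-tax cost = 6.3% × (1 − 17.5%) = 5.1975%.
WACC = 0.5612 × 9.1000% + 0.0225 × 6.1600% + 0.4163 × 5.1975% = 7.4091%.

7.41%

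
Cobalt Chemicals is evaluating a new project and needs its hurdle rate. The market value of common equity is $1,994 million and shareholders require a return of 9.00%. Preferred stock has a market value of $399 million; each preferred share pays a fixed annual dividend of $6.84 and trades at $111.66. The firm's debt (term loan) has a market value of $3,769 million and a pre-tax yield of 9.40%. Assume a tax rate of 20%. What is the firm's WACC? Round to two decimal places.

7.91%

Cost of preferred: Rp = 6.84 / 111.66 = 6.1257%.
Total capital V = 1994 + 399 + 3769 = 6162.
Equity: weight = 1994/6162 = 0.3236; cost = 9%.
Preferred: weight = 399/6162 = 0.0648; cost = 6.1257%.
Term loan: weight = 3769/6162 = 0.6117; after-tax cost = 9.4% × (1 − 20%) = 7.5200%.
WACC = 0.3236 × 9.0000% + 0.0648 × 6.1257% + 0.6117 × 7.5200% = 7.9086%.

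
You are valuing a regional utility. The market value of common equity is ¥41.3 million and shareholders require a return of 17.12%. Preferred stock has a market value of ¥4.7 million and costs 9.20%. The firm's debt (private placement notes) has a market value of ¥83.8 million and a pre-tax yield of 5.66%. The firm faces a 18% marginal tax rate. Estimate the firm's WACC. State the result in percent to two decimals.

8.78%

Total capital V = 41.3 + 4.7 + 83.8 = 129.8.
Equity: weight = 41.3/129.8 = 0.3182; cost = 17.12%.
Preferred: weight = 4.7/129.8 = 0.0362; cost = 9.2%.
Private placement notes: weight = 83.8/129.8 = 0.6456; after-tax cost = 5.66% × (1 − 18%) = 4.6412%.
WACC = 0.3182 × 17.1200% + 0.0362 × 9.2000% + 0.6456 × 4.6412% = 8.7768%.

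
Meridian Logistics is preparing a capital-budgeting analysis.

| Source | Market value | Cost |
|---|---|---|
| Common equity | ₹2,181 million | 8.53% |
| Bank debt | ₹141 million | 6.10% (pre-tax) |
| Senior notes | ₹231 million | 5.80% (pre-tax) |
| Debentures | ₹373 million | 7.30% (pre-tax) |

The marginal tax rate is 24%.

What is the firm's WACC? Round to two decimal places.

7.64%

Total capital V = 2181 + 141 + 231 + 373 = 2926.
Equity: weight = 2181/2926 = 0.7454; cost = 8.53%.
Bank debt: weight = 141/2926 = 0.0482; after-tax cost = 6.1% × (1 − 24%) = 4.6360%.
Senior notes: weight = 231/2926 = 0.0789; after-tax cost = 5.8% × (1 − 24%) = 4.4080%.
Debentures: weight = 373/2926 = 0.1275; after-tax cost = 7.3% × (1 − 24%) = 5.5480%.
WACC = 0.7454 × 8.5300% + 0.0482 × 4.6360% + 0.0789 × 4.4080% + 0.1275 × 5.5480% = 7.6368%.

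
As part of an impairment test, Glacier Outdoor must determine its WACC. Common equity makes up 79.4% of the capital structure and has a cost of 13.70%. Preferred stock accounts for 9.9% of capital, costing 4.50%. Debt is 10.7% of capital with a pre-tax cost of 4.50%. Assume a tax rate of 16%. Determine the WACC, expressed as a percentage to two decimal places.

11.73%

After-tax cost of debt = 4.5% × (1 − 16%) = 3.7800%.
WACC = 0.794 × 13.7000% + 0.099 × 4.5000% + 0.107 × 3.7800% = 11.7278%.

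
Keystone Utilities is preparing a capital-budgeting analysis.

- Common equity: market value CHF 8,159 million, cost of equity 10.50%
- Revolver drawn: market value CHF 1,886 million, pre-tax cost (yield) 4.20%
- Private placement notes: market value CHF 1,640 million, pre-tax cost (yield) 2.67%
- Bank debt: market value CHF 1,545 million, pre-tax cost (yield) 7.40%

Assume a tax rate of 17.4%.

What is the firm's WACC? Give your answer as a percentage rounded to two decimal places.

7.96%

Total capital V = 8159 + 1886 + 1640 + 1545 = 13230.
Equity: weight = 8159/13230 = 0.6167; cost = 10.5%.
Revolver drawn: weight = 1886/13230 = 0.1426; after-tax cost = 4.2% × (1 − 17.4%) = 3.4692%.
Private placement notes: weight = 1640/13230 = 0.1240; after-tax cost = 2.67% × (1 − 17.4%) = 2.2054%.
Bank debt: weight = 1545/13230 = 0.1168; after-tax cost = 7.4% × (1 − 17.4%) = 6.1124%.
WACC = 0.6167 × 10.5000% + 0.1426 × 3.4692% + 0.1240 × 2.2054% + 0.1168 × 6.1124% = 7.9571%.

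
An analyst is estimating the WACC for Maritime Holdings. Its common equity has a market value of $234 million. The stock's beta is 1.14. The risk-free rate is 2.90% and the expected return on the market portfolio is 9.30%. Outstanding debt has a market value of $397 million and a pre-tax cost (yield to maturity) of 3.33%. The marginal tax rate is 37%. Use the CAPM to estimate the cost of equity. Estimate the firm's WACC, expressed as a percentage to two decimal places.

Market risk premium = 9.3% − 2.9% = 6.4%.
Cost of equity via CAPM: Re = 2.9% + 1.14 × 6.4% = 10.1960%.
Total capital V = 234 + 397 = 631.
Equity: weight = 234/631 = 0.3708; cost = 10.196%.
Debt: weight = 397/631 = 0.6292; after-tax cost = 3.33% × (1 − 37%) = 2.0979%.
WACC = 0.3708 × 10.1960% + 0.6292 × 2.0979% = 5.1010%.

5.10%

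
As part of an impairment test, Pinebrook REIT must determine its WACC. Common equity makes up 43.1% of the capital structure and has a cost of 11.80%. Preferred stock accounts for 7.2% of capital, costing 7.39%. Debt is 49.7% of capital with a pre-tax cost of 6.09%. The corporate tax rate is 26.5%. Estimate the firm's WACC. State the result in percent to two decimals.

After-tax cost of debt = 6.09% × (1 − 26.5%) = 4.4761%.
WACC = 0.431 × 11.8000% + 0.072 × 7.3900% + 0.497 × 4.4761% = 7.8425%.

7.84%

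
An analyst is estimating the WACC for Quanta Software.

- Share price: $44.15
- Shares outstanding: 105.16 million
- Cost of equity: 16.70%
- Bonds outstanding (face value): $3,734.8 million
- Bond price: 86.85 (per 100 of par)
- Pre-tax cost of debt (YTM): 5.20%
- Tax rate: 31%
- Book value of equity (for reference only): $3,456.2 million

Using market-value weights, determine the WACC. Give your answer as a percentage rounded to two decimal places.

11.31%

Market value of equity E = 44.15 × 105.16m = 4642.814m. Market value of debt D = 3734.8m × 86.85/100 = 3243.6738m.
Total capital V = 4642.814 + 3243.6738 = 7886.4878.
Equity: weight = 4642.814/7886.4878 = 0.5887; cost = 16.7%.
Bonds outstanding: weight = 3243.6738/7886.4878 = 0.4113; after-tax cost = 5.2% × (1 − 31%) = 3.5880%.
WACC = 0.5887 × 16.7000% + 0.4113 × 3.5880% = 11.3071%.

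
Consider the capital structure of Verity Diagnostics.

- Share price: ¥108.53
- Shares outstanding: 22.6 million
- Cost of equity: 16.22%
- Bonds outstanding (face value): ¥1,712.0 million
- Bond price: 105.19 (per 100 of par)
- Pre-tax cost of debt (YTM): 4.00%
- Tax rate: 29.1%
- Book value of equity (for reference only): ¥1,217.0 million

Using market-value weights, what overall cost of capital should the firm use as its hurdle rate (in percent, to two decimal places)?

Market value of equity E = 108.53 × 22.6m = 2452.778m. Market value of debt D = 1712m × 105.19/100 = 1800.8528m.
Total capital V = 2452.778 + 1800.8528 = 4253.6308.
Equity: weight = 2452.778/4253.6308 = 0.5766; cost = 16.22%.
Bonds outstanding: weight = 1800.8528/4253.6308 = 0.4234; after-tax cost = 4% × (1 − 29.1%) = 2.8360%.
WACC = 0.5766 × 16.2200% + 0.4234 × 2.8360% = 10.5536%.

10.55%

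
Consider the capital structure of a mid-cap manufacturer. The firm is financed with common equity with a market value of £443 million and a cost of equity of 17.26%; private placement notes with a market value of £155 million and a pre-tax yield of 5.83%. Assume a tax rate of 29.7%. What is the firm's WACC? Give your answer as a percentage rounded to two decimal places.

13.85%

Total capital V = 443 + 155 = 598.
Equity: weight = 443/598 = 0.7408; cost = 17.26%.
Private placement notes: weight = 155/598 = 0.2592; after-tax cost = 5.83% × (1 − 29.7%) = 4.0985%.
WACC = 0.7408 × 17.2600% + 0.2592 × 4.0985% = 13.8486%.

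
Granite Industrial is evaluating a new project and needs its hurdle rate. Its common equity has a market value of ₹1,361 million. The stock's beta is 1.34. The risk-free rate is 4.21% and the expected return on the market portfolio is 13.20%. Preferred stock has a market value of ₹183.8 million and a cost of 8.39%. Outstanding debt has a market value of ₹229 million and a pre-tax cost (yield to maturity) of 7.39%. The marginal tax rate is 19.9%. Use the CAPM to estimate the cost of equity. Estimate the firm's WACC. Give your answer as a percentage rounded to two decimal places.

Market risk premium = 13.2% − 4.21% = 8.99%.
Cost of equity via CAPM: Re = 4.21% + 1.34 × 8.99% = 16.2566%.
Total capital V = 1361 + 183.8 + 229 = 1773.8.
Equity: weight = 1361/1773.8 = 0.7673; cost = 16.2566%.
Preferred: weight = 183.8/1773.8 = 0.1036; cost = 8.39%.
Debt: weight = 229/1773.8 = 0.1291; after-tax cost = 7.39% × (1 − 19.9%) = 5.9194%.
WACC = 0.7673 × 16.2566% + 0.1036 × 8.3900% + 0.1291 × 5.9194% = 14.1069%.

14.11%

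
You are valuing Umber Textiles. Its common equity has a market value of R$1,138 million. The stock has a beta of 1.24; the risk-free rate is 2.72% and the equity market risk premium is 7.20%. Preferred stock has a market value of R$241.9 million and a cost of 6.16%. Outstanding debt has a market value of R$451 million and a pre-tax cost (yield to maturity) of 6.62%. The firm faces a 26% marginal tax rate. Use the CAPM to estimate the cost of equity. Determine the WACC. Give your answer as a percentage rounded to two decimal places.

9.26%

Cost of equity via CAPM: Re = 2.72% + 1.24 × 7.2% = 11.6480%.
Total capital V = 1138 + 241.9 + 451 = 1830.9.
Equity: weight = 1138/1830.9 = 0.6216; cost = 11.648%.
Preferred: weight = 241.9/1830.9 = 0.1321; cost = 6.16%.
Debt: weight = 451/1830.9 = 0.2463; after-tax cost = 6.62% × (1 − 26%) = 4.8988%.
WACC = 0.6216 × 11.6480% + 0.1321 × 6.1600% + 0.2463 × 4.8988% = 9.2604%.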